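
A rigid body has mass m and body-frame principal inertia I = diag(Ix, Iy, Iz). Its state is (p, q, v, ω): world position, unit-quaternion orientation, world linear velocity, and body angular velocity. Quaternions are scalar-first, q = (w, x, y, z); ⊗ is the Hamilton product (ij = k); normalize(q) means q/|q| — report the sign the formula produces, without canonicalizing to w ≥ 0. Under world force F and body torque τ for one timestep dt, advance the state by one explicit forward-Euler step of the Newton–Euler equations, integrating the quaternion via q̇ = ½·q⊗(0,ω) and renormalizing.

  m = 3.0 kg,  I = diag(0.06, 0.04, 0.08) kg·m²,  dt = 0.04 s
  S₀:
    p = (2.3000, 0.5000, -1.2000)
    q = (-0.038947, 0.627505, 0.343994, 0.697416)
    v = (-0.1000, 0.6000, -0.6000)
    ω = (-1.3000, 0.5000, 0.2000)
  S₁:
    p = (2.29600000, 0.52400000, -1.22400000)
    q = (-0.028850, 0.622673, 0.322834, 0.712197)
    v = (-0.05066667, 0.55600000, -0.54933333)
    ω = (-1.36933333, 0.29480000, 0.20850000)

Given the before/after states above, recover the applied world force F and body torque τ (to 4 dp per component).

F = (3.7000, -3.3000, 3.8000)
τ = (-0.1000, -0.2000, 0.0300)

ω₁ − ω₀ = (-0.06933333, -0.20520000, 0.00850000)
precession coupling = (0.0040, 0.0052, 0.0130)
applied torque τ = (-0.1000, -0.2000, 0.0300)
Δv = v₁−v₀ = (0.04933333, -0.04400000, 0.05066667)
F = m·Δv/dt = (3.7000, -3.3000, 3.8000)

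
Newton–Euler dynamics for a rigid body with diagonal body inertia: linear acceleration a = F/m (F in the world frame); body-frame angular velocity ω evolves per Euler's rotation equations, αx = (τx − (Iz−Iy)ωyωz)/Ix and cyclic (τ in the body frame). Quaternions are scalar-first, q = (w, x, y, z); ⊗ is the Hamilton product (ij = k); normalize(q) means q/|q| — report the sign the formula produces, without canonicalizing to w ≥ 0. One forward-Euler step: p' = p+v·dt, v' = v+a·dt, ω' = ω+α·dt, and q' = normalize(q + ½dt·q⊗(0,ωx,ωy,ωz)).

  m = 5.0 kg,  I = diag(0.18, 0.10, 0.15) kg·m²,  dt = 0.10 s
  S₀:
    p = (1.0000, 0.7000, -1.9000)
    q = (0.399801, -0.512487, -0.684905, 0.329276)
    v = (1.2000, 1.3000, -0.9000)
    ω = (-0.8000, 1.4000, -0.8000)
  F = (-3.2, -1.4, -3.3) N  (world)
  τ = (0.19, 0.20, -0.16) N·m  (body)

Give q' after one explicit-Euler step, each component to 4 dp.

2q̇ = q⊗(0,ω) = (0.8122982, -0.2329032, -0.1136890, -1.5852466)
q + ½dt·q⊗(0,ω), renormalized = (0.4386, -0.5220, -0.6878, 0.2490)

q' = (0.4386, -0.5220, -0.6878, 0.2490)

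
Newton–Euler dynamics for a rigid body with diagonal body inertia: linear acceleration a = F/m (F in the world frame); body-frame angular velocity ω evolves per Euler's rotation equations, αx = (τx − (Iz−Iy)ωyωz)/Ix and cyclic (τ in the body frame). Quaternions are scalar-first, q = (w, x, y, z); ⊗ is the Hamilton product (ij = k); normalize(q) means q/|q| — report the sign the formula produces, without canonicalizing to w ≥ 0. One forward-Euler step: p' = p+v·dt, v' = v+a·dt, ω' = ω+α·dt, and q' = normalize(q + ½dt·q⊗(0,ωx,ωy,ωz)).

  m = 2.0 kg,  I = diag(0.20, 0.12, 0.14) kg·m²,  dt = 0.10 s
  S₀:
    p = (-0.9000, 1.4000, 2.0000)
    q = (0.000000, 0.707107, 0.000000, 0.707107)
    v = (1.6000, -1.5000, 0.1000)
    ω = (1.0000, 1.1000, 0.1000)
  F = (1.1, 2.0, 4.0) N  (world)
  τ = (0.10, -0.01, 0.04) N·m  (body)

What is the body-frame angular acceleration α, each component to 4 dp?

gyro term ω×Iω = (0.0022, 0.0060, -0.0880)
angular accel α = (0.4890, -0.1333, 0.9143)

α = (0.4890, -0.1333, 0.9143)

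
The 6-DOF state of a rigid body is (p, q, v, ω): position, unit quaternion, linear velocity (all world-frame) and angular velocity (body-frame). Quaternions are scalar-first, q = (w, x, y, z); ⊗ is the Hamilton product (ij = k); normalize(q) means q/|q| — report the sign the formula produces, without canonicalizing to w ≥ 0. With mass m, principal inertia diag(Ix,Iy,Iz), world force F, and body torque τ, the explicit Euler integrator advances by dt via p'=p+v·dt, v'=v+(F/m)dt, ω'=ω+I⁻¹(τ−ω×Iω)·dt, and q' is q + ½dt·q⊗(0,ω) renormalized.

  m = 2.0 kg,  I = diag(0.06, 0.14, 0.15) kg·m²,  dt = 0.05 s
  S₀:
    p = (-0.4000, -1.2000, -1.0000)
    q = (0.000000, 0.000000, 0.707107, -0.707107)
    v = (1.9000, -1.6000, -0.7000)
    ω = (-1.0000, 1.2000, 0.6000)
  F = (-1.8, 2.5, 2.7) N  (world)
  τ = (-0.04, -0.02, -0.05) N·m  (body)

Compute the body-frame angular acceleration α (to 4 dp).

ω×(Iω) gyroscopic = (0.0072, 0.0540, -0.0960)
α = I⁻¹(τ − ω×Iω) = (-0.7867, -0.5286, 0.3067)

α = (-0.7867, -0.5286, 0.3067)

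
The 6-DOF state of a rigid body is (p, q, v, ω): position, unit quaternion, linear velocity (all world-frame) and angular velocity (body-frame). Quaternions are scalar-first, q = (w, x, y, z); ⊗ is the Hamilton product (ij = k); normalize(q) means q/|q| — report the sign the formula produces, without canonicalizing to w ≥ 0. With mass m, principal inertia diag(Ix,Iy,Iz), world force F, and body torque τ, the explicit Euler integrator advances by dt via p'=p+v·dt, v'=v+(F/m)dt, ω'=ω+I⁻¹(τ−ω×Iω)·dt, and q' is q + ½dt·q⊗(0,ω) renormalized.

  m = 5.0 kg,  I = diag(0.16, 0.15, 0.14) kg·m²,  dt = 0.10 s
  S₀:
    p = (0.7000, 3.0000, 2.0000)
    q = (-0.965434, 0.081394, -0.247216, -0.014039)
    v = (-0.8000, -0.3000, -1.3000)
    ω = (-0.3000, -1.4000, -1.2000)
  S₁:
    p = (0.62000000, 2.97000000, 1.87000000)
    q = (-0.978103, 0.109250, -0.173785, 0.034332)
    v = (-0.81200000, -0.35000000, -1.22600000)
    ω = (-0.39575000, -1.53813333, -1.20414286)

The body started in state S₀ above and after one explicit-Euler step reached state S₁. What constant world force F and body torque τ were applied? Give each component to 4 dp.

F = (-0.6000, -2.5000, 3.7000)
τ = (-0.1700, -0.2000, -0.0100)

v₁ − v₀ = (-0.01200000, -0.05000000, 0.07400000)
F = m·Δv/dt = (-0.6000, -2.5000, 3.7000)
rate change Δω = (-0.09575000, -0.13813333, -0.00414286)
I·α + gyro = (-0.1700, -0.2000, -0.0100)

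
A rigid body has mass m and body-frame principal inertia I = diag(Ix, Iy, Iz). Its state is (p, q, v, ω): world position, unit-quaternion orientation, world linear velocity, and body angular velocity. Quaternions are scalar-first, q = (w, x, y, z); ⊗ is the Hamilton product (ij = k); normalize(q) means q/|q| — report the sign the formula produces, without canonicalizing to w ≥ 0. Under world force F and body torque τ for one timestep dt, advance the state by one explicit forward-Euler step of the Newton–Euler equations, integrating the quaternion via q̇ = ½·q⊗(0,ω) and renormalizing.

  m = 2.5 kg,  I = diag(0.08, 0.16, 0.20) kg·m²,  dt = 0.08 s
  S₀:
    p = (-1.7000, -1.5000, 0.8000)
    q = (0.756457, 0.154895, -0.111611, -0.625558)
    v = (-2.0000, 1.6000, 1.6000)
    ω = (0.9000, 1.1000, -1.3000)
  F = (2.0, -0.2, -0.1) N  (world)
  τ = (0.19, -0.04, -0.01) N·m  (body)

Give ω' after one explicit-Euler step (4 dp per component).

α = I⁻¹(τ − ω×Iω) = (3.0900, -1.1275, -0.4460)
ω' = ω + α·dt = (1.1472, 1.0098, -1.3357)

ω' = (1.1472, 1.0098, -1.3357)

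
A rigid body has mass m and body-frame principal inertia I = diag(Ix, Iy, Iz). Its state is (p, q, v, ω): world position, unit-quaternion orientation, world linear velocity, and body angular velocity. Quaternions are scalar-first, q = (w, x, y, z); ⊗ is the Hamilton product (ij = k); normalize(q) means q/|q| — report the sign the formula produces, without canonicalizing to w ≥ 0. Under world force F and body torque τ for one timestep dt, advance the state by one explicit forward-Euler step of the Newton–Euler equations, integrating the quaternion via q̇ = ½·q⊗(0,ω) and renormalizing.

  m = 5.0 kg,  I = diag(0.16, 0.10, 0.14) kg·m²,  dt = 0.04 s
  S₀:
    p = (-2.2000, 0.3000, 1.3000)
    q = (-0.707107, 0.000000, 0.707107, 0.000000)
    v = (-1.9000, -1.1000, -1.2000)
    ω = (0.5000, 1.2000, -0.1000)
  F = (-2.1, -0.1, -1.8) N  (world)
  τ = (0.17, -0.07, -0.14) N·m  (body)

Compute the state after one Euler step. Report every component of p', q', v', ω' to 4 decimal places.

p' = (-2.2760, 0.2560, 1.2520)
q' = (-0.7238, -0.0085, 0.6899, -0.0057)
v' = (-1.9168, -1.1008, -1.2144)
ω' = (0.5437, 1.1724, -0.1297)

ω×(Iω) gyroscopic = (-0.0048, -0.0010, -0.0360)
(τ − ω×Iω)/I = (1.0925, -0.6900, -0.7429)
new body rate ω' = (0.5437, 1.1724, -0.1297)
Hamilton product q⊗(0,ω) = (-0.8485284, -0.4242642, -0.8485284, -0.2828428)
updated quaternion q' = (-0.7238, -0.0085, 0.6899, -0.0057)
linear accel F/m = (-0.4200, -0.0200, -0.3600)
new position p' = (-2.2760, 0.2560, 1.2520)
v' = v + a·dt = (-1.9168, -1.1008, -1.2144)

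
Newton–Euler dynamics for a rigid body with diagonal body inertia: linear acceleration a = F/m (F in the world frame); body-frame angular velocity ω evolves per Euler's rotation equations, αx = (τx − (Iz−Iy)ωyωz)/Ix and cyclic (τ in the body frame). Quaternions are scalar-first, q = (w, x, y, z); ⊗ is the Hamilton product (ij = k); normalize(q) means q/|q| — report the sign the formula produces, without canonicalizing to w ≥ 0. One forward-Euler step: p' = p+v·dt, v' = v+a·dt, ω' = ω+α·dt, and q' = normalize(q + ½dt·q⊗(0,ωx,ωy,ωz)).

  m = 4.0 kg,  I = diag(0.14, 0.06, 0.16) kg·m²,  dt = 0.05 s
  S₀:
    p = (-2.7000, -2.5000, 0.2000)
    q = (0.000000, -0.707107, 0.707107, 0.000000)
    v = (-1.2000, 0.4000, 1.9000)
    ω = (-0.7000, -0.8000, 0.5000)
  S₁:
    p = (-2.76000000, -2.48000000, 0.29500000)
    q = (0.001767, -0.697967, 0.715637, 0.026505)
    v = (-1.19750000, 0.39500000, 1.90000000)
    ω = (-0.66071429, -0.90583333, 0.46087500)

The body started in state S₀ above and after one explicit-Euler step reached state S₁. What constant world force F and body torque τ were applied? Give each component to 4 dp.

F = (0.2000, -0.4000, 0.0000)
τ = (0.0700, -0.1200, -0.1700)

Δω = ω₁−ω₀ = (0.03928571, -0.10583333, -0.03912500)
I·α + gyro = (0.0700, -0.1200, -0.1700)
Δv = v₁−v₀ = (0.00250000, -0.00500000, 0.00000000)
F = m·Δv/dt = (0.2000, -0.4000, 0.0000)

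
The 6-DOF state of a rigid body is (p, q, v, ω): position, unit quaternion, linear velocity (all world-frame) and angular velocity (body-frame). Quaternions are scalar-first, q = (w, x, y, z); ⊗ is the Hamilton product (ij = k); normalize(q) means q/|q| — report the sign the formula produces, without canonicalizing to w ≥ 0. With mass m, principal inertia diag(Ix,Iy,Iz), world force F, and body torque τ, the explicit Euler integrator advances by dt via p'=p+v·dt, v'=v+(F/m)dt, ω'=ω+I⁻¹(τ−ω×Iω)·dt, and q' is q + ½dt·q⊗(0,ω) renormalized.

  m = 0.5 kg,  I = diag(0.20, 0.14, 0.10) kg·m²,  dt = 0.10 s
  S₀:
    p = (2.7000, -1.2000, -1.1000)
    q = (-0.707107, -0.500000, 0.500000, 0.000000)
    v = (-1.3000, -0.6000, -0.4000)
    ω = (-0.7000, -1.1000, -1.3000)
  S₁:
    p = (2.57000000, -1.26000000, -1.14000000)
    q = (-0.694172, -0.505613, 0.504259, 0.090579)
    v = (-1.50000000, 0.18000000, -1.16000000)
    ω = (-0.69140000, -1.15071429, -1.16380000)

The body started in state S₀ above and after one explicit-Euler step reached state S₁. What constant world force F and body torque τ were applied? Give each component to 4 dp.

Δv = v₁−v₀ = (-0.20000000, 0.78000000, -0.76000000)
F = m·Δv/dt = (-1.0000, 3.9000, -3.8000)
rate change Δω = (0.00860000, -0.05071429, 0.13620000)
applied torque τ = (-0.0400, 0.0200, 0.0900)

F = (-1.0000, 3.9000, -3.8000)
τ = (-0.0400, 0.0200, 0.0900)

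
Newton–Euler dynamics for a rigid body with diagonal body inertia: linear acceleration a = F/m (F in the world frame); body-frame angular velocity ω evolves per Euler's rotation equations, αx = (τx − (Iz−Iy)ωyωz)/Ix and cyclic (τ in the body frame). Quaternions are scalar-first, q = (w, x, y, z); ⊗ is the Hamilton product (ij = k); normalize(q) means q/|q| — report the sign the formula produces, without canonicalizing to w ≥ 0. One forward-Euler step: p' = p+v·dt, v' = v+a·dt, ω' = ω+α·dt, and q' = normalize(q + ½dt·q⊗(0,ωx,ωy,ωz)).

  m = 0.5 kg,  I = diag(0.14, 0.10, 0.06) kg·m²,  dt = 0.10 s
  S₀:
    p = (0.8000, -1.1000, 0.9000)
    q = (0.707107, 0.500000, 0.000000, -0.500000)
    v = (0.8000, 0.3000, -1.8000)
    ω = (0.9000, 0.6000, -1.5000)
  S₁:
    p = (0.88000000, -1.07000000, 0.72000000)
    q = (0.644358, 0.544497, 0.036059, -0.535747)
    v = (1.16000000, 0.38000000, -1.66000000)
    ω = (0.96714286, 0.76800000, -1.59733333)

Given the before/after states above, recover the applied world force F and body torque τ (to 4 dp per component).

Δω = ω₁−ω₀ = (0.06714286, 0.16800000, -0.09733333)
ω₀×(Iω₀) = (0.0360, -0.1080, -0.0216)
applied torque τ = (0.1300, 0.0600, -0.0800)
Δv = v₁−v₀ = (0.36000000, 0.08000000, 0.14000000)
applied force F = (1.8000, 0.4000, 0.7000)

F = (1.8000, 0.4000, 0.7000)
τ = (0.1300, 0.0600, -0.0800)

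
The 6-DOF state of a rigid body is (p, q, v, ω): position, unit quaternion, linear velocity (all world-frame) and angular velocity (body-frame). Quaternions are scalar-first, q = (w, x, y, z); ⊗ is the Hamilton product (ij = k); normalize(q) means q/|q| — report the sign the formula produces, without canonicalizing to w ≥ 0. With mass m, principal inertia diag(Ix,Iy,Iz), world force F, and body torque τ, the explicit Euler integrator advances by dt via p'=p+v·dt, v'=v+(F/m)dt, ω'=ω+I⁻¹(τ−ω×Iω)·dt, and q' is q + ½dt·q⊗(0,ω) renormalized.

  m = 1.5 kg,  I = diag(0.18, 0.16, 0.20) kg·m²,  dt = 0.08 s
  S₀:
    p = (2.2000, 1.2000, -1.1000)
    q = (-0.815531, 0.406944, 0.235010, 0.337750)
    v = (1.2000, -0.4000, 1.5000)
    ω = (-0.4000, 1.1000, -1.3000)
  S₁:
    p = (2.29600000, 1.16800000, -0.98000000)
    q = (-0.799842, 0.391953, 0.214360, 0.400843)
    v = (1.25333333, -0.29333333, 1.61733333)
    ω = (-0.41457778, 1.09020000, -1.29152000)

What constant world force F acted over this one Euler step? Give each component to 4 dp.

F = (1.0000, 2.0000, 2.2000)

velocity change Δv = (0.05333333, 0.10666667, 0.11733333)
applied force F = (1.0000, 2.0000, 2.2000)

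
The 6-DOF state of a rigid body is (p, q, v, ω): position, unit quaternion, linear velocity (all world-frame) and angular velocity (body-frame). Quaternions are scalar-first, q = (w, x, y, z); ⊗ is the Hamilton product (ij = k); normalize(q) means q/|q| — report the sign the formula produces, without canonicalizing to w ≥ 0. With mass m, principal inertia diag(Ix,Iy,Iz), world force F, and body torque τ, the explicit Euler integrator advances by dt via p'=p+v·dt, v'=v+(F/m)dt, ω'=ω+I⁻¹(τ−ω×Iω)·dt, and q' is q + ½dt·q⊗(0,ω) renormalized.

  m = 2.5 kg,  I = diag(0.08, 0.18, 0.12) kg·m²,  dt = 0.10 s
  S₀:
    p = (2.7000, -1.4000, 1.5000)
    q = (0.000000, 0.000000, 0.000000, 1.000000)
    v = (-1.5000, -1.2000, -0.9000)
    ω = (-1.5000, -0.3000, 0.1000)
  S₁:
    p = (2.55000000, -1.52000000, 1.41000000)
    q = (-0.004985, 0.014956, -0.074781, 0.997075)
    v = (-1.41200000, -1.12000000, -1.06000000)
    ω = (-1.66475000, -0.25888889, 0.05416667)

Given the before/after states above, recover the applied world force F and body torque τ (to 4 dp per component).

ω₁ − ω₀ = (-0.16475000, 0.04111111, -0.04583333)
τ = I·(Δω/dt) + ω₀×(Iω₀) = (-0.1300, 0.0800, -0.0100)
Δv = v₁−v₀ = (0.08800000, 0.08000000, -0.16000000)
F = m·Δv/dt = (2.2000, 2.0000, -4.0000)

F = (2.2000, 2.0000, -4.0000)
τ = (-0.1300, 0.0800, -0.0100)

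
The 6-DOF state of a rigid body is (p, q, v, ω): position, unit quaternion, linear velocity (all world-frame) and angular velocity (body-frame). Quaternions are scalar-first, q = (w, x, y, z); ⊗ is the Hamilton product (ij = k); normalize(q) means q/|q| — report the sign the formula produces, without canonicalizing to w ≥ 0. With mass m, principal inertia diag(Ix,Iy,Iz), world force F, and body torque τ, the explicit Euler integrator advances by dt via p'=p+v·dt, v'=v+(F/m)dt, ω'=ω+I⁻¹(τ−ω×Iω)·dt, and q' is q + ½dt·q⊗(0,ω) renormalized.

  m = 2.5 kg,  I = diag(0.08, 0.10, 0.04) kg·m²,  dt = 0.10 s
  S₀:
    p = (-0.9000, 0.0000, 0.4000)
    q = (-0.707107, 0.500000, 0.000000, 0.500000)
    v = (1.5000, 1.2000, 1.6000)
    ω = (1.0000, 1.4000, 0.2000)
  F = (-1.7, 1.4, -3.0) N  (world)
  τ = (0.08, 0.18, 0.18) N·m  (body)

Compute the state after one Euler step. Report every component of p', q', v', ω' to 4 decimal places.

p' = p + v·dt = (-0.7500, 0.1200, 0.5600)
v + (F/m)dt = (1.4320, 1.2560, 1.4800)
precession coupling ω×(Iω) = (-0.0168, 0.0080, 0.0280)
α = I⁻¹(τ − ω×Iω) = (1.2100, 1.7200, 3.8000)
ω + α·dt = (1.1210, 1.5720, 0.5800)
q⊗(0,ω) = (-0.6000000, -1.4071070, -0.5899498, 0.5585786)
q + ½dt·q⊗(0,ω), renormalized = (-0.7344, 0.4280, -0.0294, 0.5260)

p' = (-0.7500, 0.1200, 0.5600)
q' = (-0.7344, 0.4280, -0.0294, 0.5260)
v' = (1.4320, 1.2560, 1.4800)
ω' = (1.1210, 1.5720, 0.5800)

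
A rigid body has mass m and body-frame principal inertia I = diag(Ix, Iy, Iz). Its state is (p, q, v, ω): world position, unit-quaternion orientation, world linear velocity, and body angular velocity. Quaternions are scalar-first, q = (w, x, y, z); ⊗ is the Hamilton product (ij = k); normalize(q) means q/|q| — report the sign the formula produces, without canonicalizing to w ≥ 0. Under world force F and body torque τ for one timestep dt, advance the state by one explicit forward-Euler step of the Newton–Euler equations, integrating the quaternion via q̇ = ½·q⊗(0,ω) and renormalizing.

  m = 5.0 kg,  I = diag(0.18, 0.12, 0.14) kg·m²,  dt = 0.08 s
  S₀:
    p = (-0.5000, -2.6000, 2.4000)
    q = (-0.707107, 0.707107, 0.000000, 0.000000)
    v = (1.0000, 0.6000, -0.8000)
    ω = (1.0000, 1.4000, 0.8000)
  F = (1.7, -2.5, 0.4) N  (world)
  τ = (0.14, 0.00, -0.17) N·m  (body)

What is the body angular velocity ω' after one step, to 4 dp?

α = I⁻¹(τ − ω×Iω) = (0.6533, -0.2667, -0.6143)
ω' = ω + α·dt = (1.0523, 1.3787, 0.7509)

ω' = (1.0523, 1.3787, 0.7509)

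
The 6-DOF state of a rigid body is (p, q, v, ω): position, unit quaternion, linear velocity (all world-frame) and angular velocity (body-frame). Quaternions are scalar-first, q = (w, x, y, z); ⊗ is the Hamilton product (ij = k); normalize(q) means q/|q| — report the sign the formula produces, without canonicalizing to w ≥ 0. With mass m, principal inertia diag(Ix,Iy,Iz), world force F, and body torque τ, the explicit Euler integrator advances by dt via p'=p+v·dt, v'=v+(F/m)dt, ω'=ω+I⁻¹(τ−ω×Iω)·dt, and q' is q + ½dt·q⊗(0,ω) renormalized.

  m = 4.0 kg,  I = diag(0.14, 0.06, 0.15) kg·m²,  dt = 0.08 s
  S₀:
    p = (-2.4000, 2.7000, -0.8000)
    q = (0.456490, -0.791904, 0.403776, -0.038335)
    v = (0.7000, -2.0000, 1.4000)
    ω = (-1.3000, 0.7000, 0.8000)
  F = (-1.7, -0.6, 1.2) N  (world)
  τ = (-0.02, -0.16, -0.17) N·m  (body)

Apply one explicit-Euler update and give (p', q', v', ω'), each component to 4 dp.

p' = (-2.3440, 2.5400, -0.6880)
q' = (0.4043, -0.7998, 0.4429, -0.0248)
v' = (0.6660, -2.0120, 1.4240)
ω' = (-1.3402, 0.4728, 0.6705)

precession coupling ω×(Iω) = (0.0504, 0.0104, 0.0728)
α = I⁻¹(τ − ω×Iω) = (-0.5029, -2.8400, -1.6187)
ω + α·dt = (-1.3402, 0.4728, 0.6705)
Hamilton product q⊗(0,ω) = (-1.2814504, -0.2435817, 1.0029017, 0.3357680)
updated quaternion q' = (0.4043, -0.7998, 0.4429, -0.0248)
linear accel F/m = (-0.4250, -0.1500, 0.3000)
p' = p + v·dt = (-2.3440, 2.5400, -0.6880)
new velocity v' = (0.6660, -2.0120, 1.4240)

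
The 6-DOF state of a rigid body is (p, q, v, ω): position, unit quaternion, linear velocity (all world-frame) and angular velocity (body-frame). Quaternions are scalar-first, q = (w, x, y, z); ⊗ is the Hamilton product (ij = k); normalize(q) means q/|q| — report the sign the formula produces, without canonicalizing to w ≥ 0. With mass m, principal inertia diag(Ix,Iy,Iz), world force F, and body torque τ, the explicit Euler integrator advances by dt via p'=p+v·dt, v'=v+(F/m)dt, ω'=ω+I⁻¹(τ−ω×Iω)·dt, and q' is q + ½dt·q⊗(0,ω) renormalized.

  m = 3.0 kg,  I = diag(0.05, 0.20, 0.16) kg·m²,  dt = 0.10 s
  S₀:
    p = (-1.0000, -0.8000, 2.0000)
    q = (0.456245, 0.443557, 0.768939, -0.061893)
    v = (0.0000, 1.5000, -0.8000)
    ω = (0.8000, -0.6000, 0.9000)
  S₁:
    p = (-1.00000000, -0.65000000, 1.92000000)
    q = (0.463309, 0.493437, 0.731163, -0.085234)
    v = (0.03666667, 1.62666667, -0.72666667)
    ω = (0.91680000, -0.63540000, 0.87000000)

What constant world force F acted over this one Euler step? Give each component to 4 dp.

v₁ − v₀ = (0.03666667, 0.12666667, 0.07333333)
applied force F = (1.1000, 3.8000, 2.2000)

F = (1.1000, 3.8000, 2.2000)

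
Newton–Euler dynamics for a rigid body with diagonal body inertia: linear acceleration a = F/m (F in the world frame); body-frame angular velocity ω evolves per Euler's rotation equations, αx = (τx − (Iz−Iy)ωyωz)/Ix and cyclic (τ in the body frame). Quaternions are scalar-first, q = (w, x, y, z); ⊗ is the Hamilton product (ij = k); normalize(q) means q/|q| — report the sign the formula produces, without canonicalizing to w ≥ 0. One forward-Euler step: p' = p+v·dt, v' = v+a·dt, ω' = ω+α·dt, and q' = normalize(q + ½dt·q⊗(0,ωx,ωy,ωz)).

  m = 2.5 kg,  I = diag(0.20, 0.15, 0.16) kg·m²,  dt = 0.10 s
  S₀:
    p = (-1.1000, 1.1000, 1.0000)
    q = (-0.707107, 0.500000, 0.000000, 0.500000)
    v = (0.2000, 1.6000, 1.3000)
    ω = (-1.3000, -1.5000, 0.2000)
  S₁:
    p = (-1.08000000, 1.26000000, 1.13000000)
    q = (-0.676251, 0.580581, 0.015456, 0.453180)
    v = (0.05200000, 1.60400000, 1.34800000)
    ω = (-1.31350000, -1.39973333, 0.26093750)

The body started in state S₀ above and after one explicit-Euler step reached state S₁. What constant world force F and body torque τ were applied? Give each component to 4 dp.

velocity change Δv = (-0.14800000, 0.00400000, 0.04800000)
applied force F = (-3.7000, 0.1000, 1.2000)
Δω = ω₁−ω₀ = (-0.01350000, 0.10026667, 0.06093750)
I·α + gyro = (-0.0300, 0.1400, 0.0000)

F = (-3.7000, 0.1000, 1.2000)
τ = (-0.0300, 0.1400, 0.0000)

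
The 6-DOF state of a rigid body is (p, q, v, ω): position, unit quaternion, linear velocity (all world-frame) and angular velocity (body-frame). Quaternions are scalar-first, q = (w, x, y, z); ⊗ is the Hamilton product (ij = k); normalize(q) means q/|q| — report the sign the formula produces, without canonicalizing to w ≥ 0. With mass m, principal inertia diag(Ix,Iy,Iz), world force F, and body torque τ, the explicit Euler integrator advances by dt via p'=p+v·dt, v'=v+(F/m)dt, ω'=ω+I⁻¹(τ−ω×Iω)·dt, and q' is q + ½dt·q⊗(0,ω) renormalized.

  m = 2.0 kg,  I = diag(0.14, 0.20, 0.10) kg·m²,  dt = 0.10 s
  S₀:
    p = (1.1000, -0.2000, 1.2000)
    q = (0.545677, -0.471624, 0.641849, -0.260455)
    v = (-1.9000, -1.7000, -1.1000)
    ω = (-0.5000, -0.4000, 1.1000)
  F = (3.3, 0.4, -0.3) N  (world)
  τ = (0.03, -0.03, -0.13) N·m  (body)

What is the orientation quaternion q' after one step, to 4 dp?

q' = (0.5599, -0.4543, 0.6620, -0.2046)

q⊗(0,ω) = (0.3074281, 0.3290134, 0.4307431, 1.1098188)
q' = normalize(q + ½dt·q⊗(0,ω)) = (0.5599, -0.4543, 0.6620, -0.2046)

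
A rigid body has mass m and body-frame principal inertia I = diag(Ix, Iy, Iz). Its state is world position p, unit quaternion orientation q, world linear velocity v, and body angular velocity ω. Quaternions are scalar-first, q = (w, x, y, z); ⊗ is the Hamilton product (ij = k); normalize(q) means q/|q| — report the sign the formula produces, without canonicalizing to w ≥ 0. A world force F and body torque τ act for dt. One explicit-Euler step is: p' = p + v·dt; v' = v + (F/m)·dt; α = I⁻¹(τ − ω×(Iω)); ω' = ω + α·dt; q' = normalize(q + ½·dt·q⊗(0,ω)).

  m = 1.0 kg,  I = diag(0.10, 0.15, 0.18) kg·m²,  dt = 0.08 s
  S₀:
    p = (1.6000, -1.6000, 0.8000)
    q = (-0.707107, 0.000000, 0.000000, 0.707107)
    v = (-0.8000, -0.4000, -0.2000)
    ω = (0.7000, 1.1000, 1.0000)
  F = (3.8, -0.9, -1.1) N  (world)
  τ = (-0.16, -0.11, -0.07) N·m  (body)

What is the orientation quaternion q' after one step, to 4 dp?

q' = (-0.7338, -0.0508, -0.0113, 0.6774)

q⊗(0,ω) = (-0.7071070, -1.2727926, -0.2828428, -0.7071070)
q + ½dt·q⊗(0,ω), renormalized = (-0.7338, -0.0508, -0.0113, 0.6774)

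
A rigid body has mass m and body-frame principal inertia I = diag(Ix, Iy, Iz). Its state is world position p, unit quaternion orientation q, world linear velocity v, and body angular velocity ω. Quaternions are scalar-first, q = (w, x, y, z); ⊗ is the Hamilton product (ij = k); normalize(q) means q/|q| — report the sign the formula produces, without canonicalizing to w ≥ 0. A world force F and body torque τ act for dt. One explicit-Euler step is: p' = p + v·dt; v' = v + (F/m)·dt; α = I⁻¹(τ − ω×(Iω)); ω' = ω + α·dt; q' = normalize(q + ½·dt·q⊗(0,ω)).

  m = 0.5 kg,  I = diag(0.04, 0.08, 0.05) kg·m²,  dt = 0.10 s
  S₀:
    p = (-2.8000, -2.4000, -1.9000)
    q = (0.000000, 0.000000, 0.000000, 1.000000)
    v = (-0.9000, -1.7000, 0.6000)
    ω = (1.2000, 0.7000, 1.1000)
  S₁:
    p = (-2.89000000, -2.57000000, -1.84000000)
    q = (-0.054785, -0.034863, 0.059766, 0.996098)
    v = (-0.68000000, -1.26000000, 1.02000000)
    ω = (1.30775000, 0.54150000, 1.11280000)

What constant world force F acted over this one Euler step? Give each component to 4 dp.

Δv = v₁−v₀ = (0.22000000, 0.44000000, 0.42000000)
applied force F = (1.1000, 2.2000, 2.1000)

F = (1.1000, 2.2000, 2.1000)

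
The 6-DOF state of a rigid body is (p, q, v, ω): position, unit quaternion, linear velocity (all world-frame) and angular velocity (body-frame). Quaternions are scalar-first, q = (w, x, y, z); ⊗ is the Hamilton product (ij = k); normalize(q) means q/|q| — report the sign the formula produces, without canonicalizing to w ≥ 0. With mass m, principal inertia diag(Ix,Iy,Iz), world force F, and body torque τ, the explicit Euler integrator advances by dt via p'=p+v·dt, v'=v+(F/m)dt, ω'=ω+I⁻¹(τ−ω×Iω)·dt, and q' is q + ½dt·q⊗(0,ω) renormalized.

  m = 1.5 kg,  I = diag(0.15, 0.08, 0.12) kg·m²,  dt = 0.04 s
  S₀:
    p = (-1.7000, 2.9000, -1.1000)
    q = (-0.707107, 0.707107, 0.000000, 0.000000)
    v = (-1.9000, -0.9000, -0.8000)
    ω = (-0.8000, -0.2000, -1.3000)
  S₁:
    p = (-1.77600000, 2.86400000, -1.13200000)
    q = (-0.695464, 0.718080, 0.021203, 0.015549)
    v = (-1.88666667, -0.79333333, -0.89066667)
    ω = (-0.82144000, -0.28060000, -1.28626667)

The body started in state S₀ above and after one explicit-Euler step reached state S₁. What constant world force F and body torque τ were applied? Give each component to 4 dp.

F = (0.5000, 4.0000, -3.4000)
τ = (-0.0700, -0.1300, 0.0300)

Δω = ω₁−ω₀ = (-0.02144000, -0.08060000, 0.01373333)
I·α + gyro = (-0.0700, -0.1300, 0.0300)
velocity change Δv = (0.01333333, 0.10666667, -0.09066667)
applied force F = (0.5000, 4.0000, -3.4000)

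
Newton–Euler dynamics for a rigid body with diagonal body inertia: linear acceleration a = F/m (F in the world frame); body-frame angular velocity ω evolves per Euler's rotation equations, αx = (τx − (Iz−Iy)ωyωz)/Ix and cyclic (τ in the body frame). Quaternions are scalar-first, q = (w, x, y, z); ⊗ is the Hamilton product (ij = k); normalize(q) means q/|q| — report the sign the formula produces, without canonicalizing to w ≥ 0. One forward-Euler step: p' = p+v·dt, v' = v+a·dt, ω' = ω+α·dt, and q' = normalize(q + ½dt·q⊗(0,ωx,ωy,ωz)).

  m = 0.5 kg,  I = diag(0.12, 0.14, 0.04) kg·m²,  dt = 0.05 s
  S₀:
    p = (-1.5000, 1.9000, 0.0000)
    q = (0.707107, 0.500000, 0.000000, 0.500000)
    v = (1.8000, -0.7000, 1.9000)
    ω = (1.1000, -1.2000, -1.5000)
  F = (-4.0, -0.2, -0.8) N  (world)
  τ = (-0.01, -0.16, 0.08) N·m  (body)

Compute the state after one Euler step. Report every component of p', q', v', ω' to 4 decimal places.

linear accel F/m = (-8.0000, -0.4000, -1.6000)
p' = p + v·dt = (-1.4100, 1.8650, 0.0950)
new velocity v' = (1.4000, -0.7200, 1.8200)
gyro term ω×Iω = (-0.1800, -0.1320, -0.0264)
α = I⁻¹(τ − ω×Iω) = (1.4167, -0.2000, 2.6600)
new body rate ω' = (1.1708, -1.2100, -1.3670)
q⊗(0,ω) = (0.2000000, 1.3778177, 0.4514716, -1.6606605)
q + ½dt·q⊗(0,ω), renormalized = (0.7110, 0.5336, 0.0113, 0.4578)

p' = (-1.4100, 1.8650, 0.0950)
q' = (0.7110, 0.5336, 0.0113, 0.4578)
v' = (1.4000, -0.7200, 1.8200)
ω' = (1.1708, -1.2100, -1.3670)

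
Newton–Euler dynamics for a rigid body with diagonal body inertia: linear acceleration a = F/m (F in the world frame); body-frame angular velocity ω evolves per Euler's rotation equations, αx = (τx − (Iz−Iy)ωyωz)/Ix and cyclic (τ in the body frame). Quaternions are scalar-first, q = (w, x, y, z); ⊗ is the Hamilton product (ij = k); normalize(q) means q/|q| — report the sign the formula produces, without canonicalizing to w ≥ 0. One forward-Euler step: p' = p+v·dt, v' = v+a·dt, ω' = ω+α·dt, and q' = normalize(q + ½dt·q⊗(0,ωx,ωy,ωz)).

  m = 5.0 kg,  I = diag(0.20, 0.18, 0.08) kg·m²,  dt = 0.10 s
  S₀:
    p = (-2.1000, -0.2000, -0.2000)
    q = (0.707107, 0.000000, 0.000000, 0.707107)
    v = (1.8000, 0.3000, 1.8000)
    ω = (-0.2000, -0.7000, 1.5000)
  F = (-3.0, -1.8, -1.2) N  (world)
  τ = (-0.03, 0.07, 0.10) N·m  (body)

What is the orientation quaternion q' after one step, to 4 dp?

q' = (0.6518, 0.0176, -0.0317, 0.7575)

q⊗(0,ω) = (-1.0606605, 0.3535535, -0.6363963, 1.0606605)
updated quaternion q' = (0.6518, 0.0176, -0.0317, 0.7575)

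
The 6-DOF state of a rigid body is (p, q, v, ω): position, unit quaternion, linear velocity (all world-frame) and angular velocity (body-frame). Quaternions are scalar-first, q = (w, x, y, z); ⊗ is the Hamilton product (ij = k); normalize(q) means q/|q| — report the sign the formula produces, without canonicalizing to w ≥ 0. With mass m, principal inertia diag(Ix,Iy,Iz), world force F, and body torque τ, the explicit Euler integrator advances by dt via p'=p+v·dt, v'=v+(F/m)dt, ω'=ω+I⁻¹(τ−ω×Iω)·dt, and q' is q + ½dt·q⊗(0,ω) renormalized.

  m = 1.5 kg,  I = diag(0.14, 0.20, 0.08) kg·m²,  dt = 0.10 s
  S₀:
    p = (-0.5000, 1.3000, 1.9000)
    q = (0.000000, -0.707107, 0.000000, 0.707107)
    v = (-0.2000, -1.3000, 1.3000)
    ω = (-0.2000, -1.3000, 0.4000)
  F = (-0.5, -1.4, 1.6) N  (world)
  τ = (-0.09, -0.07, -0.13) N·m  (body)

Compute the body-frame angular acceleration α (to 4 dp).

α = (-1.0886, -0.3260, -1.8200)

ω×(Iω) gyroscopic = (0.0624, -0.0048, 0.0156)
angular accel α = (-1.0886, -0.3260, -1.8200)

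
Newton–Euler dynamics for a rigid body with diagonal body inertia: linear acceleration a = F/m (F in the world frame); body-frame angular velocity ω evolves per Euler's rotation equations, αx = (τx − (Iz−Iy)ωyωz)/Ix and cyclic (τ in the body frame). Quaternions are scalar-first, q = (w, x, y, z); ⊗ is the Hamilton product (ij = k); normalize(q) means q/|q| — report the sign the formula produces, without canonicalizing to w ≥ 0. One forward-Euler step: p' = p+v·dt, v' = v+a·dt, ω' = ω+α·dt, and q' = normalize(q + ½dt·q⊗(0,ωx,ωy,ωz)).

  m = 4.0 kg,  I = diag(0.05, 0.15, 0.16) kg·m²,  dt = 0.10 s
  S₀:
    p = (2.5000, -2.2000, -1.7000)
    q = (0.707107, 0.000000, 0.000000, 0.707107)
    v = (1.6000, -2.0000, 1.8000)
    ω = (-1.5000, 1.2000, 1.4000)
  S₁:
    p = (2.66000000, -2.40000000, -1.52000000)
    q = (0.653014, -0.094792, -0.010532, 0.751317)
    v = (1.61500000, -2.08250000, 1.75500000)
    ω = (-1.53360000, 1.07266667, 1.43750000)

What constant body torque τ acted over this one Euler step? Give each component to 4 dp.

Δω = ω₁−ω₀ = (-0.03360000, -0.12733333, 0.03750000)
τ = I·(Δω/dt) + ω₀×(Iω₀) = (0.0000, 0.0400, -0.1200)

τ = (0.0000, 0.0400, -0.1200)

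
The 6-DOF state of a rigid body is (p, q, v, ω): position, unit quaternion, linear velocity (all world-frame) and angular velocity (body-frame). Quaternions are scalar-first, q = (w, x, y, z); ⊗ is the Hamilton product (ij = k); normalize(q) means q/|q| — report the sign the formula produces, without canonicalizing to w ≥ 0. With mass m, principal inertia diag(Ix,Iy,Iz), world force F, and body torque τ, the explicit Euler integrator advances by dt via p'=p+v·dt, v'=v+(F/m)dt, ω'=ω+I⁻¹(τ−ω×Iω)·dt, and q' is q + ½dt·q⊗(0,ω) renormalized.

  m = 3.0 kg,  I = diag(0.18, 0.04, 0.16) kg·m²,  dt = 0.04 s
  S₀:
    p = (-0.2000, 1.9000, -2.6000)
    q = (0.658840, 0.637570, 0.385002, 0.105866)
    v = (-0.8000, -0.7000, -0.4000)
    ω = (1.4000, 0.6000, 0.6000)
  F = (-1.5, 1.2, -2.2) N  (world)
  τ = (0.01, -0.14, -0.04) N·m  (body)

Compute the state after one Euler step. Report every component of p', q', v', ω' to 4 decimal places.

p' = (-0.2320, 1.8720, -2.6160)
q' = (0.6348, 0.6590, 0.3880, 0.1106)
v' = (-0.8200, -0.6840, -0.4293)
ω' = (1.3926, 0.4432, 0.6194)

gyro term ω×Iω = (0.0432, 0.0168, -0.1176)
angular accel α = (-0.1844, -3.9200, 0.4850)
new body rate ω' = (1.3926, 0.4432, 0.6194)
q⊗(0,ω) = (-1.1871188, 1.0898576, 0.1609744, 0.2388432)
q' = normalize(q + ½dt·q⊗(0,ω)) = (0.6348, 0.6590, 0.3880, 0.1106)
p' = p + v·dt = (-0.2320, 1.8720, -2.6160)
new velocity v' = (-0.8200, -0.6840, -0.4293)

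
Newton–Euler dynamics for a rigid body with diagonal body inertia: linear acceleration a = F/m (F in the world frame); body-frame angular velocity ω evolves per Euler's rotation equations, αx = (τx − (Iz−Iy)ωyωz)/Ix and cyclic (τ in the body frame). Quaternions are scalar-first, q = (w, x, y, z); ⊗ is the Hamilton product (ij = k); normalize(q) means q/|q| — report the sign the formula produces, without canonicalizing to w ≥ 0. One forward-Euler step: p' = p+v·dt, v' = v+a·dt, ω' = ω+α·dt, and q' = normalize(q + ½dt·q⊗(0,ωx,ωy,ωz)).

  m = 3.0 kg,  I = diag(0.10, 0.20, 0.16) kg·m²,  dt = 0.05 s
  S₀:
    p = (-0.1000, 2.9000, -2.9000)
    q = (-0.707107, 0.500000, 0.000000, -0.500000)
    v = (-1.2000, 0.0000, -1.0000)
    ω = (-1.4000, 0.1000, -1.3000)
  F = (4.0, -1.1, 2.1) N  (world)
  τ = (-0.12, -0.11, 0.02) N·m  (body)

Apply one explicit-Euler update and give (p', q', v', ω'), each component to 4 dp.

p' = p + v·dt = (-0.1600, 2.9000, -2.9500)
v + (F/m)dt = (-1.1333, -0.0183, -0.9650)
angular accel α = (-1.2520, -0.0040, 0.2125)
new body rate ω' = (-1.4626, 0.0998, -1.2894)
q⊗(0,ω) = (0.0500000, 1.0399498, 1.2792893, 0.9692391)
q' = normalize(q + ½dt·q⊗(0,ω)) = (-0.7051, 0.5254, 0.0319, -0.4752)

p' = (-0.1600, 2.9000, -2.9500)
q' = (-0.7051, 0.5254, 0.0319, -0.4752)
v' = (-1.1333, -0.0183, -0.9650)
ω' = (-1.4626, 0.0998, -1.2894)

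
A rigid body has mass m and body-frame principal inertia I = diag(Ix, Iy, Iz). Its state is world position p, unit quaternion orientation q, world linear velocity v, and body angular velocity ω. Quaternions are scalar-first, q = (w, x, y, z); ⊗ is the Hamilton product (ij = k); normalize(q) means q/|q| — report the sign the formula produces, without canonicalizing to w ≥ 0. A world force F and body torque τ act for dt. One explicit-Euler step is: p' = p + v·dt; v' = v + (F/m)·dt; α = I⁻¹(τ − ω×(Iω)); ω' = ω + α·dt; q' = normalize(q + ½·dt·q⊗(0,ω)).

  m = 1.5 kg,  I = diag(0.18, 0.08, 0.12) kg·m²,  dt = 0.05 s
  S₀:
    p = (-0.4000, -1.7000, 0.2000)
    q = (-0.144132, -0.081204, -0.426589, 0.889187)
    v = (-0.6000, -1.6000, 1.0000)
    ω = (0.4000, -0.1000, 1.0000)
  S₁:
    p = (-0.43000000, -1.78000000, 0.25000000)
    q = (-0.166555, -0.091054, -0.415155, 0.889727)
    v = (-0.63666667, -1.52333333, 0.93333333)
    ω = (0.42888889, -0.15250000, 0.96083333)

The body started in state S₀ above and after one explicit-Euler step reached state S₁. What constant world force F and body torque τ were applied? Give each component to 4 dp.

ω₁ − ω₀ = (0.02888889, -0.05250000, -0.03916667)
gyro term ω₀×Iω₀ = (-0.0040, 0.0240, 0.0040)
applied torque τ = (0.1000, -0.0600, -0.0900)
v₁ − v₀ = (-0.03666667, 0.07666667, -0.06666667)
applied force F = (-1.1000, 2.3000, -2.0000)

F = (-1.1000, 2.3000, -2.0000)
τ = (0.1000, -0.0600, -0.0900)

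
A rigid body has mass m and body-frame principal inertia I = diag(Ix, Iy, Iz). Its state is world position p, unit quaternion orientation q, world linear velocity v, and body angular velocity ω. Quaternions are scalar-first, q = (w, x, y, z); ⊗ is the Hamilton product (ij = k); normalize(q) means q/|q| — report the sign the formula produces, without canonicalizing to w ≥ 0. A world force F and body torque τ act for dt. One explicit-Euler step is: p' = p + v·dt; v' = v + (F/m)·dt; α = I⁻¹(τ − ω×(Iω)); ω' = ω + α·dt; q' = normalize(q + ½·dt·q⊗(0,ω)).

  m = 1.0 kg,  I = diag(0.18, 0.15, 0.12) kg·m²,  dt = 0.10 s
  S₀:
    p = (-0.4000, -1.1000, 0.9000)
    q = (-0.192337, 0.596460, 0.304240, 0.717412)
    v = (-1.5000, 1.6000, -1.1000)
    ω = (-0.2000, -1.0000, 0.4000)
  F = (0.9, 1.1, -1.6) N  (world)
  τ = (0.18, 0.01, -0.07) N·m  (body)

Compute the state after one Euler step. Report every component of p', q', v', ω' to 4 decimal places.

p' = (-0.5500, -0.9400, 0.7900)
q' = (-0.1852, 0.6394, 0.2943, 0.6858)
v' = (-1.4100, 1.7100, -1.2600)
ω' = (-0.1067, -0.9901, 0.3467)

a = (0.9000, 1.1000, -1.6000)
p + v·dt = (-0.5500, -0.9400, 0.7900)
v + (F/m)dt = (-1.4100, 1.7100, -1.2600)
gyro term ω×Iω = (0.0120, -0.0048, -0.0060)
α = I⁻¹(τ − ω×Iω) = (0.9333, 0.0987, -0.5333)
new body rate ω' = (-0.1067, -0.9901, 0.3467)
2q̇ = q⊗(0,ω) = (0.1365672, 0.8775754, -0.1897294, -0.6125468)
q' = normalize(q + ½dt·q⊗(0,ω)) = (-0.1852, 0.6394, 0.2943, 0.6858)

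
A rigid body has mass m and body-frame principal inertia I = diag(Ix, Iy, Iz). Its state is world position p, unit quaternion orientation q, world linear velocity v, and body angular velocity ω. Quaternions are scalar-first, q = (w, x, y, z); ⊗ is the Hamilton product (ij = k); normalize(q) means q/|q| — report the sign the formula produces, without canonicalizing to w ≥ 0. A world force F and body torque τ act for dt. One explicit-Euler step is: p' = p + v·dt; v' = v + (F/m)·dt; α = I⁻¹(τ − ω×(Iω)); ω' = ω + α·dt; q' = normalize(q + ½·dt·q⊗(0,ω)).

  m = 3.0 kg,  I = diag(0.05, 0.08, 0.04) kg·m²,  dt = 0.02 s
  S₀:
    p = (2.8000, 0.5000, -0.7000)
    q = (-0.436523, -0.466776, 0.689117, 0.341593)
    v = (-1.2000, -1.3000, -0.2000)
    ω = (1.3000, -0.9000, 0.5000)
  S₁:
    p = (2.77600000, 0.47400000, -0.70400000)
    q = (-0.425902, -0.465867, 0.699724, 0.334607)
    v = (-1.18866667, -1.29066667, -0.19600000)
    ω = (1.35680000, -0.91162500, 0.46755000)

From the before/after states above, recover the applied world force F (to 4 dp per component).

Δv = v₁−v₀ = (0.01133333, 0.00933333, 0.00400000)
m·(v₁−v₀)/dt = (1.7000, 1.4000, 0.6000)

F = (1.7000, 1.4000, 0.6000)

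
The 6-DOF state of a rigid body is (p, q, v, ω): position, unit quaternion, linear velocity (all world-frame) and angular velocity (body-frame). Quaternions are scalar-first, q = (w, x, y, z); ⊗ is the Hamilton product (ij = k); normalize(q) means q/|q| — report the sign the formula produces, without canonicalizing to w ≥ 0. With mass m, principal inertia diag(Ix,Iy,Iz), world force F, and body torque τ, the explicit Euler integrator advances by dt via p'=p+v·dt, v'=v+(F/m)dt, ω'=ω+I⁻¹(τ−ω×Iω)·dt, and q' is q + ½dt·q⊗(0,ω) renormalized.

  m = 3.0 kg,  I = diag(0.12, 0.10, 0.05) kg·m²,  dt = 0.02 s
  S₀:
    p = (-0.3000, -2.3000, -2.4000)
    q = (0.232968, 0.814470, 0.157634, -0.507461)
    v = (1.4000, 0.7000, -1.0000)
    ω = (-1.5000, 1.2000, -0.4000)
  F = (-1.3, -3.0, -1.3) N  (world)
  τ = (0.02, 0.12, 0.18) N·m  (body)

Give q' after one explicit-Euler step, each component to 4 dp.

q' = (0.2412, 0.8163, 0.1713, -0.4962)

q⊗(0,ω) = (0.8295598, 0.1964476, 1.3665411, 1.1206278)
updated quaternion q' = (0.2412, 0.8163, 0.1713, -0.4962)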